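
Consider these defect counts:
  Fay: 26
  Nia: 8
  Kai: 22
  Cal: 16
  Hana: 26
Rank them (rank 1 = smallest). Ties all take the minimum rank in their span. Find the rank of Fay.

Sorted (ascending): 8, 16, 22, 26, 26
The 2 values of 26 occupy positions 4–5 → each gets rank 4.
Fay has value 26 → rank 4.

4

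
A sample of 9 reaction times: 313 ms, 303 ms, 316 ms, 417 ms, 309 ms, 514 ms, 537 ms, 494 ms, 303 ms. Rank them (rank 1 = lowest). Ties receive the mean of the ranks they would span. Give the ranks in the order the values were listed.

4, 1.5, 5, 6, 3, 8, 9, 7, 1.5

Sorted (ascending): 303, 303, 309, 313, 316, 417, 494, 514, 537
The 2 values of 303 occupy positions 1–2 → average rank (1+2)/2 = 1.5.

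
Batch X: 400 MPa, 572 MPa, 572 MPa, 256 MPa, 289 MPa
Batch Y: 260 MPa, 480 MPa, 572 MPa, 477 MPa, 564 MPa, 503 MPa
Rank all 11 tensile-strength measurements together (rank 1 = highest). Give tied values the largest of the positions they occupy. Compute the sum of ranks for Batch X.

Sorted (descending): 572, 572, 572, 564, 503, 480, 477, 400, 289, 260, 256
The 3 values of 572 occupy positions 1–3 → each gets rank 3.
Batch X values → pooled ranks: 400→8, 572→3, 572→3, 256→11, 289→9
Rank sum = 8 + 3 + 3 + 11 + 9 = 34

34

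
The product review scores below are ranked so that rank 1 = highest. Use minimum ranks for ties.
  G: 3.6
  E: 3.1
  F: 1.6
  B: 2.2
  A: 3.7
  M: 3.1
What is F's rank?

Sorted (descending): 3.7, 3.6, 3.1, 3.1, 2.2, 1.6
The 2 values of 3.1 occupy positions 3–4 → each gets rank 3.
F has value 1.6 → rank 6.

6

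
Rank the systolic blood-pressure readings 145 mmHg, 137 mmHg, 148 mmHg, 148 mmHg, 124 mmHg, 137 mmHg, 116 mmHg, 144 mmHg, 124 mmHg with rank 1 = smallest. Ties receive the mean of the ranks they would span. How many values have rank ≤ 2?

Sorted (ascending): 116, 124, 124, 137, 137, 144, 145, 148, 148
The 2 values of 124 occupy positions 2–3 → average rank (2+3)/2 = 2.5.
The 2 values of 137 occupy positions 4–5 → average rank (4+5)/2 = 4.5.
The 2 values of 148 occupy positions 8–9 → average rank (8+9)/2 = 8.5.
Ranks ≤ 2: {1} → 1 value.

1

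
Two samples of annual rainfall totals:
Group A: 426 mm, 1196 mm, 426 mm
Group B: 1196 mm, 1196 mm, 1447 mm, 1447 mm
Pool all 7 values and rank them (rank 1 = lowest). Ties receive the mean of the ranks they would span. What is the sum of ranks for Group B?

Sorted (ascending): 426, 426, 1196, 1196, 1196, 1447, 1447
The 2 values of 426 occupy positions 1–2 → average rank (1+2)/2 = 1.5.
The 3 values of 1196 occupy positions 3–5 → average rank 4.
The 2 values of 1447 occupy positions 6–7 → average rank (6+7)/2 = 6.5.
Group B values → pooled ranks: 1196→4, 1196→4, 1447→6.5, 1447→6.5
Rank sum = 4 + 4 + 6.5 + 6.5 = 21

21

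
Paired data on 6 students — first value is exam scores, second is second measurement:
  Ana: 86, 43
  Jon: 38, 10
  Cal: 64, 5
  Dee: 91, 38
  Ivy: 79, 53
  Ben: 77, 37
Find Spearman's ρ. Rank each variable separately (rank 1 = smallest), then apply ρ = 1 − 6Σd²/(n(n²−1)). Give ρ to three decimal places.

Ranks of variable 1: 5, 1, 2, 6, 4, 3
Ranks of variable 2: 5, 2, 1, 4, 6, 3
d = r₁ − r₂: 0, -1, 1, 2, -2, 0
d²: 0, 1, 1, 4, 4, 0; Σd² = 10
ρ = 1 − 6·10/(6·35) = 1 − 60/210 = 0.714

0.714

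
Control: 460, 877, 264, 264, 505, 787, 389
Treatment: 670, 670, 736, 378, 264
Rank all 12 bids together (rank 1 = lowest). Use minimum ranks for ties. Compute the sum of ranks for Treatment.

31

Sorted (ascending): 264, 264, 264, 378, 389, 460, 505, 670, 670, 736, 787, 877
The 3 values of 264 occupy positions 1–3 → each gets rank 1.
The 2 values of 670 occupy positions 8–9 → each gets rank 8.
Treatment values → pooled ranks: 670→8, 670→8, 736→10, 378→4, 264→1
Rank sum = 8 + 8 + 10 + 4 + 1 = 31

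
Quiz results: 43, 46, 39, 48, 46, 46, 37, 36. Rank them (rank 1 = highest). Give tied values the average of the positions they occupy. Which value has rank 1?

Sorted (descending): 48, 46, 46, 46, 43, 39, 37, 36
The 3 values of 46 occupy positions 2–4 → average rank 3.
Rank 1 → value 48.

48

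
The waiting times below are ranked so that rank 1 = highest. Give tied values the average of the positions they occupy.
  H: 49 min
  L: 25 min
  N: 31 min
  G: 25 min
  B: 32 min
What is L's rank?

4.5

Sorted (descending): 49, 32, 31, 25, 25
The 2 values of 25 occupy positions 4–5 → average rank (4+5)/2 = 4.5.
L has value 25 min → rank 4.5.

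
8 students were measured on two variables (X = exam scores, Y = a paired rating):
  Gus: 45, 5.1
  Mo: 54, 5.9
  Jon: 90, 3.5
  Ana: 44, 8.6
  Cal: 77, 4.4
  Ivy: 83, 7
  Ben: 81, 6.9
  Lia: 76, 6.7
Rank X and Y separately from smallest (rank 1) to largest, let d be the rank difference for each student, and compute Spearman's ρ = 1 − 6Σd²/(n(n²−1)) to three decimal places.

Ranks of variable 1: 2, 3, 8, 1, 5, 7, 6, 4
Ranks of variable 2: 3, 4, 1, 8, 2, 7, 6, 5
d = r₁ − r₂: -1, -1, 7, -7, 3, 0, 0, -1
d²: 1, 1, 49, 49, 9, 0, 0, 1; Σd² = 110
ρ = 1 − 6·110/(8·63) = 1 − 660/504 = -0.310

-0.310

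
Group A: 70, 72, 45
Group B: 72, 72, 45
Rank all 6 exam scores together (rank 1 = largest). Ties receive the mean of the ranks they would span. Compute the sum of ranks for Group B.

Sorted (descending): 72, 72, 72, 70, 45, 45
The 3 values of 72 occupy positions 1–3 → average rank 2.
The 2 values of 45 occupy positions 5–6 → average rank (5+6)/2 = 5.5.
Group B values → pooled ranks: 72→2, 72→2, 45→5.5
Rank sum = 2 + 2 + 5.5 = 9.5

9.5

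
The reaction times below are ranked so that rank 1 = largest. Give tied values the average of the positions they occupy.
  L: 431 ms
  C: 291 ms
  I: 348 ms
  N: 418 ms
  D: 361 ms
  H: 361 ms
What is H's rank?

Sorted (descending): 431, 418, 361, 361, 348, 291
The 2 values of 361 occupy positions 3–4 → average rank (3+4)/2 = 3.5.
H has value 361 ms → rank 3.5.

3.5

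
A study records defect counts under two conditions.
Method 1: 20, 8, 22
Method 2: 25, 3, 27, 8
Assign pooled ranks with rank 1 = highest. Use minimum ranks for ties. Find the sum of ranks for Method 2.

Sorted (descending): 27, 25, 22, 20, 8, 8, 3
The 2 values of 8 occupy positions 5–6 → each gets rank 5.
Method 2 values → pooled ranks: 25→2, 3→7, 27→1, 8→5
Rank sum = 2 + 7 + 1 + 5 = 15

15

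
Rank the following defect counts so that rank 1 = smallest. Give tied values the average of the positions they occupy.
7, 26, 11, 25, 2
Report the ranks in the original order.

Sorted (ascending): 2, 7, 11, 25, 26
No ties — each value takes its position as its rank.

2, 5, 3, 4, 1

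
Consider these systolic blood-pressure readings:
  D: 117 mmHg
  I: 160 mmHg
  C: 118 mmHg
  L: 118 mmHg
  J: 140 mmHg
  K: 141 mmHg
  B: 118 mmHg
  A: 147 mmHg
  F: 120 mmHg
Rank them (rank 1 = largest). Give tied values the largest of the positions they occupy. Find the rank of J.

4

Sorted (descending): 160, 147, 141, 140, 120, 118, 118, 118, 117
The 3 values of 118 occupy positions 6–8 → each gets rank 8.
J has value 140 mmHg → rank 4.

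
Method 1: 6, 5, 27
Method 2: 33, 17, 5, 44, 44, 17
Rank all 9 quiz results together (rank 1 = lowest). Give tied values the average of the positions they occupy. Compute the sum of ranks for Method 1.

Sorted (ascending): 5, 5, 6, 17, 17, 27, 33, 44, 44
The 2 values of 5 occupy positions 1–2 → average rank (1+2)/2 = 1.5.
The 2 values of 17 occupy positions 4–5 → average rank (4+5)/2 = 4.5.
The 2 values of 44 occupy positions 8–9 → average rank (8+9)/2 = 8.5.
Method 1 values → pooled ranks: 6→3, 5→1.5, 27→6
Rank sum = 3 + 1.5 + 6 = 10.5

10.5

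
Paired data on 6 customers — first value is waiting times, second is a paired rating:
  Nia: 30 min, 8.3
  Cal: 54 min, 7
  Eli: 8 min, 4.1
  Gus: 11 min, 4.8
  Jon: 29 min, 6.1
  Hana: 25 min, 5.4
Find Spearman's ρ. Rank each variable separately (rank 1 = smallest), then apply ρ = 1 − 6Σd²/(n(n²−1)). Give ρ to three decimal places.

Ranks of variable 1: 5, 6, 1, 2, 4, 3
Ranks of variable 2: 6, 5, 1, 2, 4, 3
d = r₁ − r₂: -1, 1, 0, 0, 0, 0
d²: 1, 1, 0, 0, 0, 0; Σd² = 2
ρ = 1 − 6·2/(6·35) = 1 − 12/210 = 0.943

0.943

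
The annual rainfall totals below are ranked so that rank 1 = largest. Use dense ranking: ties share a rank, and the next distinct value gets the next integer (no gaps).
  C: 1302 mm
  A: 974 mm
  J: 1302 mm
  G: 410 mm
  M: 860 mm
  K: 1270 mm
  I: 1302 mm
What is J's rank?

1

Sorted (descending): 1302, 1302, 1302, 1270, 974, 860, 410
The 3 values of 1302 share dense rank 1.
Remaining distinct values take the next consecutive integers.
J has value 1302 mm → rank 1.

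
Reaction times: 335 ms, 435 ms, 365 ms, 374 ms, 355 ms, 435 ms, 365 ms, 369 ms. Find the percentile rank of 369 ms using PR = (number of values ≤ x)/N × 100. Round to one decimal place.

N = 8.
Strictly below 369: 4. Equal to 369: 1.
PR = 5/8 × 100 = 62.5

62.5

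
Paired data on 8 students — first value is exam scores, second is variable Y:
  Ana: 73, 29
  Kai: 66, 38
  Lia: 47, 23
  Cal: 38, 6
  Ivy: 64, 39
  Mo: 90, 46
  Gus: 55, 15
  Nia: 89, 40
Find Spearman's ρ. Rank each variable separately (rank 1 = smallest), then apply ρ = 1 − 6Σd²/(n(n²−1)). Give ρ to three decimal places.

0.881

Ranks of variable 1: 6, 5, 2, 1, 4, 8, 3, 7
Ranks of variable 2: 4, 5, 3, 1, 6, 8, 2, 7
d = r₁ − r₂: 2, 0, -1, 0, -2, 0, 1, 0
d²: 4, 0, 1, 0, 4, 0, 1, 0; Σd² = 10
ρ = 1 − 6·10/(8·63) = 1 − 60/504 = 0.881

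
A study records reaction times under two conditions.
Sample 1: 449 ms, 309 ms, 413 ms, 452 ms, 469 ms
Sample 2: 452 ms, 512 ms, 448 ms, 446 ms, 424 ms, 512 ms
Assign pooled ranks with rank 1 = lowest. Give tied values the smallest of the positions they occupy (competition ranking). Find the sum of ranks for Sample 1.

Sorted (ascending): 309, 413, 424, 446, 448, 449, 452, 452, 469, 512, 512
The 2 values of 452 occupy positions 7–8 → each gets rank 7.
The 2 values of 512 occupy positions 10–11 → each gets rank 10.
Sample 1 values → pooled ranks: 449→6, 309→1, 413→2, 452→7, 469→9
Rank sum = 6 + 1 + 2 + 7 + 9 = 25

25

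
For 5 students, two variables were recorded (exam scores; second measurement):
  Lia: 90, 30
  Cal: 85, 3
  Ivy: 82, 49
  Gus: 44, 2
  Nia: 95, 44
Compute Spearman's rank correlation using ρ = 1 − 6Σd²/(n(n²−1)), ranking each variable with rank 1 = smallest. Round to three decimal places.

Ranks of variable 1: 4, 3, 2, 1, 5
Ranks of variable 2: 3, 2, 5, 1, 4
d = r₁ − r₂: 1, 1, -3, 0, 1
d²: 1, 1, 9, 0, 1; Σd² = 12
ρ = 1 − 6·12/(5·24) = 1 − 72/120 = 0.400

0.400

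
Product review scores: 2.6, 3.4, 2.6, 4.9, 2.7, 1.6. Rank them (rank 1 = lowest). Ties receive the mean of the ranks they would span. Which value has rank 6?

Sorted (ascending): 1.6, 2.6, 2.6, 2.7, 3.4, 4.9
The 2 values of 2.6 occupy positions 2–3 → average rank (2+3)/2 = 2.5.
Rank 6 → value 4.9.

4.9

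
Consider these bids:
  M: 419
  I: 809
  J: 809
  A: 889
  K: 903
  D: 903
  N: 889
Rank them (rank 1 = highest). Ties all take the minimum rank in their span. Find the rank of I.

Sorted (descending): 903, 903, 889, 889, 809, 809, 419
The 2 values of 903 occupy positions 1–2 → each gets rank 1.
The 2 values of 889 occupy positions 3–4 → each gets rank 3.
The 2 values of 809 occupy positions 5–6 → each gets rank 5.
I has value 809 → rank 5.

5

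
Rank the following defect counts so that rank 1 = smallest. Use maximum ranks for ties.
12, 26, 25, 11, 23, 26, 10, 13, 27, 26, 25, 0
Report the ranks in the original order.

Sorted (ascending): 0, 10, 11, 12, 13, 23, 25, 25, 26, 26, 26, 27
The 2 values of 25 occupy positions 7–8 → each gets rank 8.
The 3 values of 26 occupy positions 9–11 → each gets rank 11.

4, 11, 8, 3, 6, 11, 2, 5, 12, 11, 8, 1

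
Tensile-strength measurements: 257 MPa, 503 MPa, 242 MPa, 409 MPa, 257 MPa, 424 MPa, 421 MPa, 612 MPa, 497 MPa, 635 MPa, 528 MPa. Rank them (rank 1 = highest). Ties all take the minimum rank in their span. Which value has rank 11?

242

Sorted (descending): 635, 612, 528, 503, 497, 424, 421, 409, 257, 257, 242
The 2 values of 257 occupy positions 9–10 → each gets rank 9.
Rank 11 → value 242.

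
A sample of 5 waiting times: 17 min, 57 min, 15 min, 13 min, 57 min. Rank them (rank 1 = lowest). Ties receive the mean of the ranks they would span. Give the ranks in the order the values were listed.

Sorted (ascending): 13, 15, 17, 57, 57
The 2 values of 57 occupy positions 4–5 → average rank (4+5)/2 = 4.5.

3, 4.5, 2, 1, 4.5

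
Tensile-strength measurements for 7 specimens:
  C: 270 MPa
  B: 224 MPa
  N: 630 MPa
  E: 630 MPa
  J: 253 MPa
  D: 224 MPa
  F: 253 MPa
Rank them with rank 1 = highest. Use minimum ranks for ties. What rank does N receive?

1

Sorted (descending): 630, 630, 270, 253, 253, 224, 224
The 2 values of 630 occupy positions 1–2 → each gets rank 1.
The 2 values of 253 occupy positions 4–5 → each gets rank 4.
The 2 values of 224 occupy positions 6–7 → each gets rank 6.
N has value 630 MPa → rank 1.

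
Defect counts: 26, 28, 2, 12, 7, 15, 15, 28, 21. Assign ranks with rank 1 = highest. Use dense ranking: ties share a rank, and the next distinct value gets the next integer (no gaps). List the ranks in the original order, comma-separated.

2, 1, 7, 5, 6, 4, 4, 1, 3

Sorted (descending): 28, 28, 26, 21, 15, 15, 12, 7, 2
The 2 values of 28 share dense rank 1.
The 2 values of 15 share dense rank 4.
Remaining distinct values take the next consecutive integers.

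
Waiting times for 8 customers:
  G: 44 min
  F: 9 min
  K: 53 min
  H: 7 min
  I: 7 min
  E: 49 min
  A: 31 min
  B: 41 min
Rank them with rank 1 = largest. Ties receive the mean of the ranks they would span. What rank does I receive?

7.5

Sorted (descending): 53, 49, 44, 41, 31, 9, 7, 7
The 2 values of 7 occupy positions 7–8 → average rank (7+8)/2 = 7.5.
I has value 7 min → rank 7.5.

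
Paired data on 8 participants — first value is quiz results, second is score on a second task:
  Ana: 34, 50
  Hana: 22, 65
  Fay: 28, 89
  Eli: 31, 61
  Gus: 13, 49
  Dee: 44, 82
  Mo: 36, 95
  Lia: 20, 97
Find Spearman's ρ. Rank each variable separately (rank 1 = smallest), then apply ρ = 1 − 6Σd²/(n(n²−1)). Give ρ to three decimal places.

Ranks of variable 1: 6, 3, 4, 5, 1, 8, 7, 2
Ranks of variable 2: 2, 4, 6, 3, 1, 5, 7, 8
d = r₁ − r₂: 4, -1, -2, 2, 0, 3, 0, -6
d²: 16, 1, 4, 4, 0, 9, 0, 36; Σd² = 70
ρ = 1 − 6·70/(8·63) = 1 − 420/504 = 0.167

0.167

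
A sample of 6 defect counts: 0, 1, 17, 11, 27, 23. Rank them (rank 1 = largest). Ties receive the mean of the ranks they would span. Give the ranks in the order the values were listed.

Sorted (descending): 27, 23, 17, 11, 1, 0
No ties — each value takes its position as its rank.

6, 5, 3, 4, 1, 2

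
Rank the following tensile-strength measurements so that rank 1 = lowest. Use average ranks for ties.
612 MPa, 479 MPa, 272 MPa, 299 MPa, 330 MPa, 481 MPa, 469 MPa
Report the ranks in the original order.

Sorted (ascending): 272, 299, 330, 469, 479, 481, 612
No ties — each value takes its position as its rank.

7, 5, 1, 2, 3, 6, 4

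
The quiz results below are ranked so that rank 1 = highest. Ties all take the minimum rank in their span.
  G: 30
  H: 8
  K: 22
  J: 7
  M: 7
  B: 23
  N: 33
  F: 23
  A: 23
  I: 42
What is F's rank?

Sorted (descending): 42, 33, 30, 23, 23, 23, 22, 8, 7, 7
The 3 values of 23 occupy positions 4–6 → each gets rank 4.
The 2 values of 7 occupy positions 9–10 → each gets rank 9.
F has value 23 → rank 4.

4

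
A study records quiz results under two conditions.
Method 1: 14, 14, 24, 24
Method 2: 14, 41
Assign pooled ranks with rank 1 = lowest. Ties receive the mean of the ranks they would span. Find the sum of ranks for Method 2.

Sorted (ascending): 14, 14, 14, 24, 24, 41
The 3 values of 14 occupy positions 1–3 → average rank 2.
The 2 values of 24 occupy positions 4–5 → average rank (4+5)/2 = 4.5.
Method 2 values → pooled ranks: 14→2, 41→6
Rank sum = 2 + 6 = 8

8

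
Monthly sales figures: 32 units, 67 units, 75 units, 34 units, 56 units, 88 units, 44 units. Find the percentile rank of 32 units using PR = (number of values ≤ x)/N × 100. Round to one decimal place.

14.3

N = 7.
Strictly below 32: 0. Equal to 32: 1.
PR = 1/7 × 100 = 14.3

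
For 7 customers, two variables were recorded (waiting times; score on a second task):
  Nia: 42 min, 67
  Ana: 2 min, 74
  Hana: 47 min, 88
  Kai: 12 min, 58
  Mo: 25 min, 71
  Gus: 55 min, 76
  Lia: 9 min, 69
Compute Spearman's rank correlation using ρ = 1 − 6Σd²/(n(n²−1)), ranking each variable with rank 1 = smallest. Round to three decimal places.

0.429

Ranks of variable 1: 5, 1, 6, 3, 4, 7, 2
Ranks of variable 2: 2, 5, 7, 1, 4, 6, 3
d = r₁ − r₂: 3, -4, -1, 2, 0, 1, -1
d²: 9, 16, 1, 4, 0, 1, 1; Σd² = 32
ρ = 1 − 6·32/(7·48) = 1 − 192/336 = 0.429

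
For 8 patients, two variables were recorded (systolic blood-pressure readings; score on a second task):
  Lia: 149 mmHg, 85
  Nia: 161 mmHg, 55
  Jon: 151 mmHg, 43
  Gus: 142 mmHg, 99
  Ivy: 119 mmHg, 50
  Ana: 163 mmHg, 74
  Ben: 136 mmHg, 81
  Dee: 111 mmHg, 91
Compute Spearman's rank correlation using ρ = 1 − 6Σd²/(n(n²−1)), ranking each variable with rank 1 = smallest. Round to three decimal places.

-0.357

Ranks of variable 1: 5, 7, 6, 4, 2, 8, 3, 1
Ranks of variable 2: 6, 3, 1, 8, 2, 4, 5, 7
d = r₁ − r₂: -1, 4, 5, -4, 0, 4, -2, -6
d²: 1, 16, 25, 16, 0, 16, 4, 36; Σd² = 114
ρ = 1 − 6·114/(8·63) = 1 − 684/504 = -0.357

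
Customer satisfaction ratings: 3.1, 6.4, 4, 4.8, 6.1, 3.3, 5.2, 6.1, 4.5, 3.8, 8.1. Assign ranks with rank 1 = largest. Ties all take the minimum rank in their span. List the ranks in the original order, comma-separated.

11, 2, 8, 6, 3, 10, 5, 3, 7, 9, 1

Sorted (descending): 8.1, 6.4, 6.1, 6.1, 5.2, 4.8, 4.5, 4, 3.8, 3.3, 3.1
The 2 values of 6.1 occupy positions 3–4 → each gets rank 3.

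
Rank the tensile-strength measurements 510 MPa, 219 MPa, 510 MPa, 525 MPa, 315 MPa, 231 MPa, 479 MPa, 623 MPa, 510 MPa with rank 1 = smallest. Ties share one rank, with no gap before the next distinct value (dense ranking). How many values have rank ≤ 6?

8

Sorted (ascending): 219, 231, 315, 479, 510, 510, 510, 525, 623
The 3 values of 510 share dense rank 5.
Remaining distinct values take the next consecutive integers.
Ranks ≤ 6: {1, 2, 3, 4, 5, 5, 5, 6} → 8 values.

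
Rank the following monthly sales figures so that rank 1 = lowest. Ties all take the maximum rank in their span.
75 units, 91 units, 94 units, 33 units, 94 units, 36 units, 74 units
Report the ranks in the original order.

Sorted (ascending): 33, 36, 74, 75, 91, 94, 94
The 2 values of 94 occupy positions 6–7 → each gets rank 7.

4, 5, 7, 1, 7, 2, 3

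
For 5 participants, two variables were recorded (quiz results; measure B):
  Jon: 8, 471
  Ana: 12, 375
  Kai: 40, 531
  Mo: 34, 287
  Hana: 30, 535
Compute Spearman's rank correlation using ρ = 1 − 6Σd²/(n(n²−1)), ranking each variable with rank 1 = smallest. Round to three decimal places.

Ranks of variable 1: 1, 2, 5, 4, 3
Ranks of variable 2: 3, 2, 4, 1, 5
d = r₁ − r₂: -2, 0, 1, 3, -2
d²: 4, 0, 1, 9, 4; Σd² = 18
ρ = 1 − 6·18/(5·24) = 1 − 108/120 = 0.100

0.100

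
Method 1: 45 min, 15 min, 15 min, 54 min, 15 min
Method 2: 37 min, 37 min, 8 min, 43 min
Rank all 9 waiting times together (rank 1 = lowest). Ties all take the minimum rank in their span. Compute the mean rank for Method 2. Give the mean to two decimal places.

Sorted (ascending): 8, 15, 15, 15, 37, 37, 43, 45, 54
The 3 values of 15 occupy positions 2–4 → each gets rank 2.
The 2 values of 37 occupy positions 5–6 → each gets rank 5.
Method 2 values → pooled ranks: 37→5, 37→5, 8→1, 43→7
Mean rank = (5 + 5 + 1 + 7) / 4 = 4.50

4.50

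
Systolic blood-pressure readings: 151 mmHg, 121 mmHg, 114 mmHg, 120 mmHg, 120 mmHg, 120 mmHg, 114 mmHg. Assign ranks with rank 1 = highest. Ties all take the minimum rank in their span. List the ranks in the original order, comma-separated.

Sorted (descending): 151, 121, 120, 120, 120, 114, 114
The 3 values of 120 occupy positions 3–5 → each gets rank 3.
The 2 values of 114 occupy positions 6–7 → each gets rank 6.

1, 2, 6, 3, 3, 3, 6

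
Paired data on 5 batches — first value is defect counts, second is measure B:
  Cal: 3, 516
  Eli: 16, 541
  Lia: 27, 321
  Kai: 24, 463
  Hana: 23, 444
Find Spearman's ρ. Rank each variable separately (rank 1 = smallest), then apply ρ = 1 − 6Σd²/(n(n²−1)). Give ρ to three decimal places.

Ranks of variable 1: 1, 2, 5, 4, 3
Ranks of variable 2: 4, 5, 1, 3, 2
d = r₁ − r₂: -3, -3, 4, 1, 1
d²: 9, 9, 16, 1, 1; Σd² = 36
ρ = 1 − 6·36/(5·24) = 1 − 216/120 = -0.800

-0.800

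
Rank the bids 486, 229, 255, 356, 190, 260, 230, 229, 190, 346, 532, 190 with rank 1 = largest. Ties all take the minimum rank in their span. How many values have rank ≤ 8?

9

Sorted (descending): 532, 486, 356, 346, 260, 255, 230, 229, 229, 190, 190, 190
The 2 values of 229 occupy positions 8–9 → each gets rank 8.
The 3 values of 190 occupy positions 10–12 → each gets rank 10.
Ranks ≤ 8: {1, 2, 3, 4, 5, 6, 7, 8, 8} → 9 values.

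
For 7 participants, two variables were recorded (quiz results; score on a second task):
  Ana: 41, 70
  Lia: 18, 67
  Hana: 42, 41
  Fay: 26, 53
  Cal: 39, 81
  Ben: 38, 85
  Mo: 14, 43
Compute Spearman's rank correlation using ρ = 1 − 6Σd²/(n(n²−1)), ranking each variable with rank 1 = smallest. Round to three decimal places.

Ranks of variable 1: 6, 2, 7, 3, 5, 4, 1
Ranks of variable 2: 5, 4, 1, 3, 6, 7, 2
d = r₁ − r₂: 1, -2, 6, 0, -1, -3, -1
d²: 1, 4, 36, 0, 1, 9, 1; Σd² = 52
ρ = 1 − 6·52/(7·48) = 1 − 312/336 = 0.071

0.071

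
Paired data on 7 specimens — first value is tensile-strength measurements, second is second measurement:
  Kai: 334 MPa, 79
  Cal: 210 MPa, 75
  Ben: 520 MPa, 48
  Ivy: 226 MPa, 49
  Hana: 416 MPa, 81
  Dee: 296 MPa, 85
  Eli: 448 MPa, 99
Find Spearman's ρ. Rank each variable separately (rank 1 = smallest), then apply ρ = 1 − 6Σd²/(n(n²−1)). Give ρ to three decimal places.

0.107

Ranks of variable 1: 4, 1, 7, 2, 5, 3, 6
Ranks of variable 2: 4, 3, 1, 2, 5, 6, 7
d = r₁ − r₂: 0, -2, 6, 0, 0, -3, -1
d²: 0, 4, 36, 0, 0, 9, 1; Σd² = 50
ρ = 1 − 6·50/(7·48) = 1 − 300/336 = 0.107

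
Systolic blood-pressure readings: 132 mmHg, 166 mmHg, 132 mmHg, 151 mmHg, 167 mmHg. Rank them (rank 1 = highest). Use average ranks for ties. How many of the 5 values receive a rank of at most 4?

Sorted (descending): 167, 166, 151, 132, 132
The 2 values of 132 occupy positions 4–5 → average rank (4+5)/2 = 4.5.
Ranks ≤ 4: {1, 2, 3} → 3 values.

3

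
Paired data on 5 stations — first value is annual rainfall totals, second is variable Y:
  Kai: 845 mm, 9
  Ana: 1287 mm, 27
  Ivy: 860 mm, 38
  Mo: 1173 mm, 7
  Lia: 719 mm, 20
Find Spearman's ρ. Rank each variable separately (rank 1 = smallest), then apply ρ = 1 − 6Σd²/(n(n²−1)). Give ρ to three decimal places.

Ranks of variable 1: 2, 5, 3, 4, 1
Ranks of variable 2: 2, 4, 5, 1, 3
d = r₁ − r₂: 0, 1, -2, 3, -2
d²: 0, 1, 4, 9, 4; Σd² = 18
ρ = 1 − 6·18/(5·24) = 1 − 108/120 = 0.100

0.100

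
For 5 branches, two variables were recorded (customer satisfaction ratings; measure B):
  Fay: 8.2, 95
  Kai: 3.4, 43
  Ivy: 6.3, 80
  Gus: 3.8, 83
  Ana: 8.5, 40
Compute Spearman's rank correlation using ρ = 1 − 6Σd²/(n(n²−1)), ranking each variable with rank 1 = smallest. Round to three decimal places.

-0.100

Ranks of variable 1: 4, 1, 3, 2, 5
Ranks of variable 2: 5, 2, 3, 4, 1
d = r₁ − r₂: -1, -1, 0, -2, 4
d²: 1, 1, 0, 4, 16; Σd² = 22
ρ = 1 − 6·22/(5·24) = 1 − 132/120 = -0.100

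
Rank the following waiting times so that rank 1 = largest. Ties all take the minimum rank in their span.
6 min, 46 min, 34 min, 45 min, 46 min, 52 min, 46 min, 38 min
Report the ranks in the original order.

Sorted (descending): 52, 46, 46, 46, 45, 38, 34, 6
The 3 values of 46 occupy positions 2–4 → each gets rank 2.

8, 2, 7, 5, 2, 1, 2, 6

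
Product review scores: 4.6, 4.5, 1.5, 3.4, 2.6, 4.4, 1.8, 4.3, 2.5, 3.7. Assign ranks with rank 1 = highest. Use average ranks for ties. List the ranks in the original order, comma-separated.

1, 2, 10, 6, 7, 3, 9, 4, 8, 5

Sorted (descending): 4.6, 4.5, 4.4, 4.3, 3.7, 3.4, 2.6, 2.5, 1.8, 1.5
No ties — each value takes its position as its rank.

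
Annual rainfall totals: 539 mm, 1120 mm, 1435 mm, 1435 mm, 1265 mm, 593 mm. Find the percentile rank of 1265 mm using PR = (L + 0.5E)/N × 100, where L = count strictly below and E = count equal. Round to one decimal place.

N = 6.
Strictly below 1265: 3. Equal to 1265: 1.
PR = (3 + 0.5·1)/6 × 100 = 58.3

58.3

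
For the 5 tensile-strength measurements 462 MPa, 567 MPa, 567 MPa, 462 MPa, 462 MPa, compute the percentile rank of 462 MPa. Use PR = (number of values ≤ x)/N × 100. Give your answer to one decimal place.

60.0

N = 5.
Strictly below 462: 0. Equal to 462: 3.
PR = 3/5 × 100 = 60.0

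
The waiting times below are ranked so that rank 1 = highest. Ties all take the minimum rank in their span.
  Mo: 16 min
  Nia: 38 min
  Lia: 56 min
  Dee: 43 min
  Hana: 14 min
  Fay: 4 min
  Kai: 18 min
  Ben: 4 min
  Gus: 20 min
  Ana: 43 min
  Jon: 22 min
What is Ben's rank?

10

Sorted (descending): 56, 43, 43, 38, 22, 20, 18, 16, 14, 4, 4
The 2 values of 43 occupy positions 2–3 → each gets rank 2.
The 2 values of 4 occupy positions 10–11 → each gets rank 10.
Ben has value 4 min → rank 10.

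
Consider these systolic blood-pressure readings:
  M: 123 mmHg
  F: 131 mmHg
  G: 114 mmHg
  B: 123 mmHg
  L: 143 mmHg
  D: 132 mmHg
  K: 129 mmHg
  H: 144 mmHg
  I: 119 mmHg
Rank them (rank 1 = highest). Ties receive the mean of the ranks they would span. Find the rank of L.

Sorted (descending): 144, 143, 132, 131, 129, 123, 123, 119, 114
The 2 values of 123 occupy positions 6–7 → average rank (6+7)/2 = 6.5.
L has value 143 mmHg → rank 2.

2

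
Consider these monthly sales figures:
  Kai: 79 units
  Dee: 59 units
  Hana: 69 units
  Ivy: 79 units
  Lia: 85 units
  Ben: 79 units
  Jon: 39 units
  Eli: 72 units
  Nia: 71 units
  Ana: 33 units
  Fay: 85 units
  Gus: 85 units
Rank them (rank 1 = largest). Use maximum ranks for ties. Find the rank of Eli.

Sorted (descending): 85, 85, 85, 79, 79, 79, 72, 71, 69, 59, 39, 33
The 3 values of 85 occupy positions 1–3 → each gets rank 3.
The 3 values of 79 occupy positions 4–6 → each gets rank 6.
Eli has value 72 units → rank 7.

7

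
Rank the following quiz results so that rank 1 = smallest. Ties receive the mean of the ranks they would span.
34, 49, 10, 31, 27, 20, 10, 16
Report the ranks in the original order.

Sorted (ascending): 10, 10, 16, 20, 27, 31, 34, 49
The 2 values of 10 occupy positions 1–2 → average rank (1+2)/2 = 1.5.

7, 8, 1.5, 6, 5, 4, 1.5, 3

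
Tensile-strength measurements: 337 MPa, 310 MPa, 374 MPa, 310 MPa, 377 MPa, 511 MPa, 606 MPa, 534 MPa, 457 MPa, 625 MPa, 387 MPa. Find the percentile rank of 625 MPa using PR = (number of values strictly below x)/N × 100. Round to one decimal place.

90.9

N = 11.
Strictly below 625: 10. Equal to 625: 1.
PR = 10/11 × 100 = 90.9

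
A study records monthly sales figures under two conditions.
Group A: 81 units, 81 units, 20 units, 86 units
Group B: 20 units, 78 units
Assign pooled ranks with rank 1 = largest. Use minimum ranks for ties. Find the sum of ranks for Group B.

9

Sorted (descending): 86, 81, 81, 78, 20, 20
The 2 values of 81 occupy positions 2–3 → each gets rank 2.
The 2 values of 20 occupy positions 5–6 → each gets rank 5.
Group B values → pooled ranks: 20→5, 78→4
Rank sum = 5 + 4 = 9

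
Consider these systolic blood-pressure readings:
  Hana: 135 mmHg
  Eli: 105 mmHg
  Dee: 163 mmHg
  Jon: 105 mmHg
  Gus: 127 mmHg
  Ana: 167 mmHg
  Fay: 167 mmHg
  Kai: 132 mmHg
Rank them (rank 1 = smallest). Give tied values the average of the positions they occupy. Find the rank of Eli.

Sorted (ascending): 105, 105, 127, 132, 135, 163, 167, 167
The 2 values of 105 occupy positions 1–2 → average rank (1+2)/2 = 1.5.
The 2 values of 167 occupy positions 7–8 → average rank (7+8)/2 = 7.5.
Eli has value 105 mmHg → rank 1.5.

1.5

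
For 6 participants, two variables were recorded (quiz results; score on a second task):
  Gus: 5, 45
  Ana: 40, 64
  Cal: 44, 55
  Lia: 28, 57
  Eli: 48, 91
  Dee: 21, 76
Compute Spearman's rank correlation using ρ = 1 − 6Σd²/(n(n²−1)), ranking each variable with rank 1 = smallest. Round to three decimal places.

0.486

Ranks of variable 1: 1, 4, 5, 3, 6, 2
Ranks of variable 2: 1, 4, 2, 3, 6, 5
d = r₁ − r₂: 0, 0, 3, 0, 0, -3
d²: 0, 0, 9, 0, 0, 9; Σd² = 18
ρ = 1 − 6·18/(6·35) = 1 − 108/210 = 0.486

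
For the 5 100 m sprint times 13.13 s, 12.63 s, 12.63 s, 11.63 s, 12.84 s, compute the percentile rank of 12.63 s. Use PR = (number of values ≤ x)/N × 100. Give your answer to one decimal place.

N = 5.
Strictly below 12.63: 1. Equal to 12.63: 2.
PR = 3/5 × 100 = 60.0

60.0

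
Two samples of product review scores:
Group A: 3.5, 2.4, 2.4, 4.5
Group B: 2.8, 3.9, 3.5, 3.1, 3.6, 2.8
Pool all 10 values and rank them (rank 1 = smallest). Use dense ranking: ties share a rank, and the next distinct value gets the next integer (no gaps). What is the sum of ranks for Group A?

13

Sorted (ascending): 2.4, 2.4, 2.8, 2.8, 3.1, 3.5, 3.5, 3.6, 3.9, 4.5
The 2 values of 2.4 share dense rank 1.
The 2 values of 2.8 share dense rank 2.
The 2 values of 3.5 share dense rank 4.
Remaining distinct values take the next consecutive integers.
Group A values → pooled ranks: 3.5→4, 2.4→1, 2.4→1, 4.5→7
Rank sum = 4 + 1 + 1 + 7 = 13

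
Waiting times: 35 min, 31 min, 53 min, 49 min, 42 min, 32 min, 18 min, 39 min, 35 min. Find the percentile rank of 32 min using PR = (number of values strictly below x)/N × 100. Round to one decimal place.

22.2

N = 9.
Strictly below 32: 2. Equal to 32: 1.
PR = 2/9 × 100 = 22.2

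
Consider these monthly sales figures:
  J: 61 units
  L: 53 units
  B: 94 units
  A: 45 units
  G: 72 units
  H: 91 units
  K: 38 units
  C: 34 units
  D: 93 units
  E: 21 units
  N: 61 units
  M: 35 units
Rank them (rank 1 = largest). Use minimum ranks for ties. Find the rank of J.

Sorted (descending): 94, 93, 91, 72, 61, 61, 53, 45, 38, 35, 34, 21
The 2 values of 61 occupy positions 5–6 → each gets rank 5.
J has value 61 units → rank 5.

5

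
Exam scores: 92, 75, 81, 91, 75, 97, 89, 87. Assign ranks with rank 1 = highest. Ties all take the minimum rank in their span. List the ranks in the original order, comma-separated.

Sorted (descending): 97, 92, 91, 89, 87, 81, 75, 75
The 2 values of 75 occupy positions 7–8 → each gets rank 7.

2, 7, 6, 3, 7, 1, 4, 5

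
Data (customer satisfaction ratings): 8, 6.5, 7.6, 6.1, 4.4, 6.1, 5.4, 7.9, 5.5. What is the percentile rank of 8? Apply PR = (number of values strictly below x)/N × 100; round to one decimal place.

N = 9.
Strictly below 8: 8. Equal to 8: 1.
PR = 8/9 × 100 = 88.9

88.9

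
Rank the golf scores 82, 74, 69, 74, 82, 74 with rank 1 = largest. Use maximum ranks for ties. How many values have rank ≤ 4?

2

Sorted (descending): 82, 82, 74, 74, 74, 69
The 2 values of 82 occupy positions 1–2 → each gets rank 2.
The 3 values of 74 occupy positions 3–5 → each gets rank 5.
Ranks ≤ 4: {2, 2} → 2 values.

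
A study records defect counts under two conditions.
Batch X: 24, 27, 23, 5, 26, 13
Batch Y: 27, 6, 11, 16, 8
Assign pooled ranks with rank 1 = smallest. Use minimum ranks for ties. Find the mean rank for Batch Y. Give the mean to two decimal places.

5.00

Sorted (ascending): 5, 6, 8, 11, 13, 16, 23, 24, 26, 27, 27
The 2 values of 27 occupy positions 10–11 → each gets rank 10.
Batch Y values → pooled ranks: 27→10, 6→2, 11→4, 16→6, 8→3
Mean rank = (10 + 2 + 4 + 6 + 3) / 5 = 5.00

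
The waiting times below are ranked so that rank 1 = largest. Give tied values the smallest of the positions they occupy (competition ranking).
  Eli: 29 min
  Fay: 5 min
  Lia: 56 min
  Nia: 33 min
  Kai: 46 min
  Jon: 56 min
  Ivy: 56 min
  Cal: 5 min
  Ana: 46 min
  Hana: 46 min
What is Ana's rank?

4

Sorted (descending): 56, 56, 56, 46, 46, 46, 33, 29, 5, 5
The 3 values of 56 occupy positions 1–3 → each gets rank 1.
The 3 values of 46 occupy positions 4–6 → each gets rank 4.
The 2 values of 5 occupy positions 9–10 → each gets rank 9.
Ana has value 46 min → rank 4.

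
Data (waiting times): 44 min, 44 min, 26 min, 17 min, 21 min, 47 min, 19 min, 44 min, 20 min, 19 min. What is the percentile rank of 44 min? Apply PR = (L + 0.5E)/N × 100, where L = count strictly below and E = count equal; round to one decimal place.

N = 10.
Strictly below 44: 6. Equal to 44: 3.
PR = (6 + 0.5·3)/10 × 100 = 75.0

75.0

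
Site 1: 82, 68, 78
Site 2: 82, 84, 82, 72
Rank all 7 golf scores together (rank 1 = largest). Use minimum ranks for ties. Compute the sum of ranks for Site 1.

Sorted (descending): 84, 82, 82, 82, 78, 72, 68
The 3 values of 82 occupy positions 2–4 → each gets rank 2.
Site 1 values → pooled ranks: 82→2, 68→7, 78→5
Rank sum = 2 + 7 + 5 = 14

14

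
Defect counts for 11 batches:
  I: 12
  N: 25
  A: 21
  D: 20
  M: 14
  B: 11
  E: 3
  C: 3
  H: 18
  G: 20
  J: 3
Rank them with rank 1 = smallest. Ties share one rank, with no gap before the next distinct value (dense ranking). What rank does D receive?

6

Sorted (ascending): 3, 3, 3, 11, 12, 14, 18, 20, 20, 21, 25
The 3 values of 3 share dense rank 1.
The 2 values of 20 share dense rank 6.
Remaining distinct values take the next consecutive integers.
D has value 20 → rank 6.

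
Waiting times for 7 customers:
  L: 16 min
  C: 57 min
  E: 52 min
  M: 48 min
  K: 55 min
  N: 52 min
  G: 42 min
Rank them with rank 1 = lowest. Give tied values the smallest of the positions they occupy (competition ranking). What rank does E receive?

4

Sorted (ascending): 16, 42, 48, 52, 52, 55, 57
The 2 values of 52 occupy positions 4–5 → each gets rank 4.
E has value 52 min → rank 4.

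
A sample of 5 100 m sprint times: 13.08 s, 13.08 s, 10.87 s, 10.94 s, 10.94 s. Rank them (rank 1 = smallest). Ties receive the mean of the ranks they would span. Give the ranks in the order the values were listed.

4.5, 4.5, 1, 2.5, 2.5

Sorted (ascending): 10.87, 10.94, 10.94, 13.08, 13.08
The 2 values of 10.94 occupy positions 2–3 → average rank (2+3)/2 = 2.5.
The 2 values of 13.08 occupy positions 4–5 → average rank (4+5)/2 = 4.5.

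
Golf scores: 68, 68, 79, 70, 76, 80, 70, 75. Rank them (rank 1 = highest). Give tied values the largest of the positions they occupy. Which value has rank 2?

Sorted (descending): 80, 79, 76, 75, 70, 70, 68, 68
The 2 values of 70 occupy positions 5–6 → each gets rank 6.
The 2 values of 68 occupy positions 7–8 → each gets rank 8.
Rank 2 → value 79.

79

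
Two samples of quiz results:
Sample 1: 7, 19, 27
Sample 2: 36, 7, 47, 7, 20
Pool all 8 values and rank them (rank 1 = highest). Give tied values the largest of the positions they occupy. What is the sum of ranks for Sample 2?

Sorted (descending): 47, 36, 27, 20, 19, 7, 7, 7
The 3 values of 7 occupy positions 6–8 → each gets rank 8.
Sample 2 values → pooled ranks: 36→2, 7→8, 47→1, 7→8, 20→4
Rank sum = 2 + 8 + 1 + 8 + 4 = 23

23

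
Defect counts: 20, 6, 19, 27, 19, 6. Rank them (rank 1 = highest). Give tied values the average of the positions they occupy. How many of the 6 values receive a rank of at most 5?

Sorted (descending): 27, 20, 19, 19, 6, 6
The 2 values of 19 occupy positions 3–4 → average rank (3+4)/2 = 3.5.
The 2 values of 6 occupy positions 5–6 → average rank (5+6)/2 = 5.5.
Ranks ≤ 5: {1, 2, 3.5, 3.5} → 4 values.

4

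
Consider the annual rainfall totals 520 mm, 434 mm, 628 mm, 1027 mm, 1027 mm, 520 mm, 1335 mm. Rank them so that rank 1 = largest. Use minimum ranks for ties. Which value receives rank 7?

434

Sorted (descending): 1335, 1027, 1027, 628, 520, 520, 434
The 2 values of 1027 occupy positions 2–3 → each gets rank 2.
The 2 values of 520 occupy positions 5–6 → each gets rank 5.
Rank 7 → value 434.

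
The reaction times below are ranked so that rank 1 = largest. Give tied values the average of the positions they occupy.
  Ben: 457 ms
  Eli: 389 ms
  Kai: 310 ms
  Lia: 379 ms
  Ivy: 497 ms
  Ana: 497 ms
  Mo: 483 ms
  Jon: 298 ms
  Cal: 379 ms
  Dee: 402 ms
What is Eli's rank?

Sorted (descending): 497, 497, 483, 457, 402, 389, 379, 379, 310, 298
The 2 values of 497 occupy positions 1–2 → average rank (1+2)/2 = 1.5.
The 2 values of 379 occupy positions 7–8 → average rank (7+8)/2 = 7.5.
Eli has value 389 ms → rank 6.

6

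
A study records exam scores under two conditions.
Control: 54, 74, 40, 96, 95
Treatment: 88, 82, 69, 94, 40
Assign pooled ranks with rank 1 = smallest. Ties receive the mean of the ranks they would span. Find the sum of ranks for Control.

Sorted (ascending): 40, 40, 54, 69, 74, 82, 88, 94, 95, 96
The 2 values of 40 occupy positions 1–2 → average rank (1+2)/2 = 1.5.
Control values → pooled ranks: 54→3, 74→5, 40→1.5, 96→10, 95→9
Rank sum = 3 + 5 + 1.5 + 10 + 9 = 28.5

28.5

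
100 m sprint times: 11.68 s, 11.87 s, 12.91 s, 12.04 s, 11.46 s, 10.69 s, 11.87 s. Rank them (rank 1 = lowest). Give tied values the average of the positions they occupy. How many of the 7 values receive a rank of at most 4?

3

Sorted (ascending): 10.69, 11.46, 11.68, 11.87, 11.87, 12.04, 12.91
The 2 values of 11.87 occupy positions 4–5 → average rank (4+5)/2 = 4.5.
Ranks ≤ 4: {1, 2, 3} → 3 values.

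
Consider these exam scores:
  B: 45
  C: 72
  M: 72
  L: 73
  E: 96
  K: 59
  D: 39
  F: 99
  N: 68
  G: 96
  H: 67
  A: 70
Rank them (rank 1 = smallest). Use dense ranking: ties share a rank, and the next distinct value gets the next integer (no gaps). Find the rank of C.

Sorted (ascending): 39, 45, 59, 67, 68, 70, 72, 72, 73, 96, 96, 99
The 2 values of 72 share dense rank 7.
The 2 values of 96 share dense rank 9.
Remaining distinct values take the next consecutive integers.
C has value 72 → rank 7.

7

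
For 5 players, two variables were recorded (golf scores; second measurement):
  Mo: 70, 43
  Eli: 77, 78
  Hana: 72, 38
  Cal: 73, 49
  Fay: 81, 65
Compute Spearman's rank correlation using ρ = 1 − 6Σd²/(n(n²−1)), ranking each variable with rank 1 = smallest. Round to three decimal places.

Ranks of variable 1: 1, 4, 2, 3, 5
Ranks of variable 2: 2, 5, 1, 3, 4
d = r₁ − r₂: -1, -1, 1, 0, 1
d²: 1, 1, 1, 0, 1; Σd² = 4
ρ = 1 − 6·4/(5·24) = 1 − 24/120 = 0.800

0.800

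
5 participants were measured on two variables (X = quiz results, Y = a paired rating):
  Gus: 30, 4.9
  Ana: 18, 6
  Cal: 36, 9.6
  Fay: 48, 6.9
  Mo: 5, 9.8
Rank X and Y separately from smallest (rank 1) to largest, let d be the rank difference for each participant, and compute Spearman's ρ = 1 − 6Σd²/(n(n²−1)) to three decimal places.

Ranks of variable 1: 3, 2, 4, 5, 1
Ranks of variable 2: 1, 2, 4, 3, 5
d = r₁ − r₂: 2, 0, 0, 2, -4
d²: 4, 0, 0, 4, 16; Σd² = 24
ρ = 1 − 6·24/(5·24) = 1 − 144/120 = -0.200

-0.200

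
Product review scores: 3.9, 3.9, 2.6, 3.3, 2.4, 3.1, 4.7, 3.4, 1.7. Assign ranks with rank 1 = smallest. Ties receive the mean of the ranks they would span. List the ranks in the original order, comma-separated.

Sorted (ascending): 1.7, 2.4, 2.6, 3.1, 3.3, 3.4, 3.9, 3.9, 4.7
The 2 values of 3.9 occupy positions 7–8 → average rank (7+8)/2 = 7.5.

7.5, 7.5, 3, 5, 2, 4, 9, 6, 1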